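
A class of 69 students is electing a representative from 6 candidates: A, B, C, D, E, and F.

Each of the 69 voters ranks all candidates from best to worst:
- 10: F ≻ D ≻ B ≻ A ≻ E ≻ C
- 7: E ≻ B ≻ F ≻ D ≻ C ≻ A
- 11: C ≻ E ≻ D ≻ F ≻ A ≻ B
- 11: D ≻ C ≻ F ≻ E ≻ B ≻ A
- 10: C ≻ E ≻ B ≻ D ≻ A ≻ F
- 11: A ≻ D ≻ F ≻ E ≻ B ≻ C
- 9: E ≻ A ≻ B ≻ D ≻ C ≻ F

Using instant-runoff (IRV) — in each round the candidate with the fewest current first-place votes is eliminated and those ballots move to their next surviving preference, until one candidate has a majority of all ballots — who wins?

D

Round 1: A 11, B 0, C 21, D 11, E 16, F 10. B eliminated.
Round 2: A 11, C 21, D 11, E 16, F 10. F eliminated.
Round 3: A 11, C 21, D 21, E 16. A eliminated.
Round 4: C 21, D 32, E 16. E eliminated.
Round 5: C 21, D 48. D has a majority (≥35).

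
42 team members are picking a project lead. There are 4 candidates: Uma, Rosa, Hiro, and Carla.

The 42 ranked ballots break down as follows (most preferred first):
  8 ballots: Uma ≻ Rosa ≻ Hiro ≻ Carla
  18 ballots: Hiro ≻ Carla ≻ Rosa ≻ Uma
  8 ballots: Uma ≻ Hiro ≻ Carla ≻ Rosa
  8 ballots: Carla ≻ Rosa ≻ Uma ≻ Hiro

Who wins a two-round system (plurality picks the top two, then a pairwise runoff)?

Round 1 first-place votes: Uma 16, Rosa 0, Hiro 18, Carla 8. Hiro and Uma advance.
Runoff: Hiro is ranked above Uma on 18 ballots, Uma above Hiro on 24.

Uma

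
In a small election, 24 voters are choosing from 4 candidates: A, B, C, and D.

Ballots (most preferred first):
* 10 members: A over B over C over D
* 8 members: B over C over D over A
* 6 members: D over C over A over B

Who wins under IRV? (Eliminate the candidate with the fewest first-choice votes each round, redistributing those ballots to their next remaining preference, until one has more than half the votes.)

A

Round 1: A 10, B 8, C 0, D 6. C eliminated.
Round 2: A 10, B 8, D 6. D eliminated.
Round 3: A 16, B 8. A has a majority (≥13).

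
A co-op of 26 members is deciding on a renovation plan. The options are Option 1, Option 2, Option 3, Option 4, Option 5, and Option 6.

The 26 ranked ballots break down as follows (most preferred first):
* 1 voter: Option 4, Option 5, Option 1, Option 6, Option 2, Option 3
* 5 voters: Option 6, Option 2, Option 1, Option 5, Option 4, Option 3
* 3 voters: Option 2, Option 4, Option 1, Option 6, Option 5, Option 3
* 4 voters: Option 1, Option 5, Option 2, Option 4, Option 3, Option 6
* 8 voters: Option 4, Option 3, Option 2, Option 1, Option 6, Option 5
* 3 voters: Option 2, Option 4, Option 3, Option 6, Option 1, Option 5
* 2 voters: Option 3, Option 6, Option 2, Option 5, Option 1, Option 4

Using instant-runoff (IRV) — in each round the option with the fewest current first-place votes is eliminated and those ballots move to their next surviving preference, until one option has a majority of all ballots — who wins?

Option 2

Round 1: Option 1 4, Option 2 6, Option 3 2, Option 4 9, Option 5 0, Option 6 5. Option 5 eliminated.
Round 2: Option 1 4, Option 2 6, Option 3 2, Option 4 9, Option 6 5. Option 3 eliminated.
Round 3: Option 1 4, Option 2 6, Option 4 9, Option 6 7. Option 1 eliminated.
Round 4: Option 2 10, Option 4 9, Option 6 7. Option 6 eliminated.
Round 5: Option 2 17, Option 4 9. Option 2 has a majority (≥14).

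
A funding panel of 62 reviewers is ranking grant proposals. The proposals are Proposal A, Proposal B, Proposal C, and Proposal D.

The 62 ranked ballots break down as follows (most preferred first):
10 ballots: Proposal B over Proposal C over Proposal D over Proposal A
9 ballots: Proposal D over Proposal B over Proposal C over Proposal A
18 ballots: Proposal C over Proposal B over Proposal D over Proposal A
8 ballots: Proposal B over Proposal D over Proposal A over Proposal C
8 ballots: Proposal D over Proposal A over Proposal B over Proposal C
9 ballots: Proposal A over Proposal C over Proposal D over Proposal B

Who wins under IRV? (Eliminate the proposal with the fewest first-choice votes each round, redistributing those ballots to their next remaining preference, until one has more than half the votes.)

Round 1: Proposal A 9, Proposal B 18, Proposal C 18, Proposal D 17. Proposal A eliminated.
Round 2: Proposal B 18, Proposal C 27, Proposal D 17. Proposal D eliminated.
Round 3: Proposal B 35, Proposal C 27. Proposal B has a majority (≥32).

Proposal B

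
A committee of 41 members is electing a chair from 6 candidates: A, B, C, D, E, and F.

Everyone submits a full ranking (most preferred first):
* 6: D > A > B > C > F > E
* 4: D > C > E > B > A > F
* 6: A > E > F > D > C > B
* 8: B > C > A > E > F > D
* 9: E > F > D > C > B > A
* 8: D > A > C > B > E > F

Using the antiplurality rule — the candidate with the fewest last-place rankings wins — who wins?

Last-place votes: A 9, B 6, C 0, D 8, E 6, F 12.

C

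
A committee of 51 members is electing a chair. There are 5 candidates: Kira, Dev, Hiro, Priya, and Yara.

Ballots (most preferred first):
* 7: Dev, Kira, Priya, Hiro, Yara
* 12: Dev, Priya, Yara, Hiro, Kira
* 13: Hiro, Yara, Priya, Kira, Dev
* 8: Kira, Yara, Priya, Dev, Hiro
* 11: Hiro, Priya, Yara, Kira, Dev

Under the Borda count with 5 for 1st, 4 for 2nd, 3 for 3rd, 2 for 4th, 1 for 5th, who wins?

Kira: 7×4 + 12×1 + 13×2 + 8×5 + 11×2 = 128
Dev: 7×5 + 12×5 + 13×1 + 8×2 + 11×1 = 135
Hiro: 7×2 + 12×2 + 13×5 + 8×1 + 11×5 = 166
Priya: 7×3 + 12×4 + 13×3 + 8×3 + 11×4 = 176
Yara: 7×1 + 12×3 + 13×4 + 8×4 + 11×3 = 160

Priya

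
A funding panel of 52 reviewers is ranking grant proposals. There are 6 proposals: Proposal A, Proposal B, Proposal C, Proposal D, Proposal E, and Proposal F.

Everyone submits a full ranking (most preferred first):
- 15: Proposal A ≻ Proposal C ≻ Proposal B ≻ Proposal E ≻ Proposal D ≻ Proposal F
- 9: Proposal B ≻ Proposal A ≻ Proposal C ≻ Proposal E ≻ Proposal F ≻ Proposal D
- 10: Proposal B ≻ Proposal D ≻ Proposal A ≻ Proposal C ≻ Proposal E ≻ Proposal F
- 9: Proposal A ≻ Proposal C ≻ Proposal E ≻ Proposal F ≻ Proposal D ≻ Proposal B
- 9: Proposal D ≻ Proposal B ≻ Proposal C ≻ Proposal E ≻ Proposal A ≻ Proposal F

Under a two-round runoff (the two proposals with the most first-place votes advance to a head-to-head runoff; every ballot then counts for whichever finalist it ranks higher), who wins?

Round 1 first-place votes: Proposal A 24, Proposal B 19, Proposal C 0, Proposal D 9, Proposal E 0, Proposal F 0. Proposal A and Proposal B advance.
Runoff: Proposal A is ranked above Proposal B on 24 ballots, Proposal B above Proposal A on 28.

Proposal B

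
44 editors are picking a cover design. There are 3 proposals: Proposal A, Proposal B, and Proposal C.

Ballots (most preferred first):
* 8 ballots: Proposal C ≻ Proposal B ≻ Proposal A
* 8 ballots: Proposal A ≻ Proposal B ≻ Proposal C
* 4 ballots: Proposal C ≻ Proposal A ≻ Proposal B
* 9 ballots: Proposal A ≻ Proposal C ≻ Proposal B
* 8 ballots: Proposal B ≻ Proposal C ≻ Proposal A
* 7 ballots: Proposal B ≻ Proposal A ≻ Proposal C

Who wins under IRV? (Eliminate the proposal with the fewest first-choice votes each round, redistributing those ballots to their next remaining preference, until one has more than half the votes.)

Proposal B

Round 1: Proposal A 17, Proposal B 15, Proposal C 12. Proposal C eliminated.
Round 2: Proposal A 21, Proposal B 23. Proposal B has a majority (≥23).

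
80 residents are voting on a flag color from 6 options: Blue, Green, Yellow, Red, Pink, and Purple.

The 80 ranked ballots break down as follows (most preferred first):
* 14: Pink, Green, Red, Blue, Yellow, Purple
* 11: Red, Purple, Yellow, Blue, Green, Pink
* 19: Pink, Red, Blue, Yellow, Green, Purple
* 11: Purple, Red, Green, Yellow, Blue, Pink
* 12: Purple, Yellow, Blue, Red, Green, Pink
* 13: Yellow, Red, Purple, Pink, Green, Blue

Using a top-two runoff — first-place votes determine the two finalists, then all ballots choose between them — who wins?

Purple

Round 1 first-place votes: Blue 0, Green 0, Yellow 13, Red 11, Pink 33, Purple 23. Pink and Purple advance.
Runoff: Pink is ranked above Purple on 33 ballots, Purple above Pink on 47.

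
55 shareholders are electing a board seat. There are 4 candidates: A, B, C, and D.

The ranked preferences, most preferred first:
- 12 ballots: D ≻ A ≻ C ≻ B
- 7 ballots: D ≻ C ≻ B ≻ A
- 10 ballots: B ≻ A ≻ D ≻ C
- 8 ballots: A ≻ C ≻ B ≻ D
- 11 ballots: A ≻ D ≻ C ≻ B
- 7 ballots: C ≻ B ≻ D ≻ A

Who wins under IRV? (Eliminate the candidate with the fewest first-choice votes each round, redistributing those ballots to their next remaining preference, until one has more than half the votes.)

A

Round 1: A 19, B 10, C 7, D 19. C eliminated.
Round 2: A 19, B 17, D 19. B eliminated.
Round 3: A 29, D 26. A has a majority (≥28).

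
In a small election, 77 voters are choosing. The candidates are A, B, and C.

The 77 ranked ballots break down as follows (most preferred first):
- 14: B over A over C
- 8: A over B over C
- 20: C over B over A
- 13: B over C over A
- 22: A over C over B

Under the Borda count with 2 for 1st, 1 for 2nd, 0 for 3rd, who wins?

B

A: 14×1 + 8×2 + 20×0 + 13×0 + 22×2 = 74
B: 14×2 + 8×1 + 20×1 + 13×2 + 22×0 = 82
C: 14×0 + 8×0 + 20×2 + 13×1 + 22×1 = 75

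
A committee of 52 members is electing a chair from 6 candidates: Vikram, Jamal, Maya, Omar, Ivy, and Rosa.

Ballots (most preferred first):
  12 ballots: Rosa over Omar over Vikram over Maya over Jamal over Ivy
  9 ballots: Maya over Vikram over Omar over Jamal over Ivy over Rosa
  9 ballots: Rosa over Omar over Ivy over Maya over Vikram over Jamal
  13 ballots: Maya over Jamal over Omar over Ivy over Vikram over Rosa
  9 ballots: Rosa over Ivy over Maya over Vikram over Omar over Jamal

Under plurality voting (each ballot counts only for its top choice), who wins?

Rosa

First-place votes: Vikram 0, Jamal 0, Maya 22, Omar 0, Ivy 0, Rosa 30.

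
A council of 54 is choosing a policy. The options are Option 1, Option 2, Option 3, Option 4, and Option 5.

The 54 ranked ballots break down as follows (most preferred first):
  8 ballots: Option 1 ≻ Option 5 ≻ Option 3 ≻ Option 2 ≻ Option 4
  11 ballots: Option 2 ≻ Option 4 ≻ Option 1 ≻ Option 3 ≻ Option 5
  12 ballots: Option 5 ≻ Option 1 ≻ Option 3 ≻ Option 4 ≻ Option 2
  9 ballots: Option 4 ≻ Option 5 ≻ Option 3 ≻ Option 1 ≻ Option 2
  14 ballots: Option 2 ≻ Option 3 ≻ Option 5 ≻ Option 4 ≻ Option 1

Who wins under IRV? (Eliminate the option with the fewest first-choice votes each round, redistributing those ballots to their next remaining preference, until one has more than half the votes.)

Round 1: Option 1 8, Option 2 25, Option 3 0, Option 4 9, Option 5 12. Option 3 eliminated.
Round 2: Option 1 8, Option 2 25, Option 4 9, Option 5 12. Option 1 eliminated.
Round 3: Option 2 25, Option 4 9, Option 5 20. Option 4 eliminated.
Round 4: Option 2 25, Option 5 29. Option 5 has a majority (≥28).

Option 5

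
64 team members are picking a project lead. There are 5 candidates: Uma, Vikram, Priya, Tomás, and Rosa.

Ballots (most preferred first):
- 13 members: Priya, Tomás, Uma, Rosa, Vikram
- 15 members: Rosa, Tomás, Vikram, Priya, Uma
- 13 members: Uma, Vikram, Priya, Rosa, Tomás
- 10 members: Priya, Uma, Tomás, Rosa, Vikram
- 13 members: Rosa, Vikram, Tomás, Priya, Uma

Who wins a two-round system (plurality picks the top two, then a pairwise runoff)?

Round 1 first-place votes: Uma 13, Vikram 0, Priya 23, Tomás 0, Rosa 28. Rosa and Priya advance.
Runoff: Rosa is ranked above Priya on 28 ballots, Priya above Rosa on 36.

Priya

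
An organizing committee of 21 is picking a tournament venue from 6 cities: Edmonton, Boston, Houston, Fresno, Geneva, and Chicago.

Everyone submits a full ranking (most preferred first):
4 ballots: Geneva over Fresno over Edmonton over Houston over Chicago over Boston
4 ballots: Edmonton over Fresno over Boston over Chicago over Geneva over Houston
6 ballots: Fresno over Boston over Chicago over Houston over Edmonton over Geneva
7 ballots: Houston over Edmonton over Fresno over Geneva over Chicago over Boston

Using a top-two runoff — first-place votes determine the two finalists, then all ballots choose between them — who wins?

Round 1 first-place votes: Edmonton 4, Boston 0, Houston 7, Fresno 6, Geneva 4, Chicago 0. Houston and Fresno advance.
Runoff: Houston is ranked above Fresno on 7 ballots, Fresno above Houston on 14.

Fresno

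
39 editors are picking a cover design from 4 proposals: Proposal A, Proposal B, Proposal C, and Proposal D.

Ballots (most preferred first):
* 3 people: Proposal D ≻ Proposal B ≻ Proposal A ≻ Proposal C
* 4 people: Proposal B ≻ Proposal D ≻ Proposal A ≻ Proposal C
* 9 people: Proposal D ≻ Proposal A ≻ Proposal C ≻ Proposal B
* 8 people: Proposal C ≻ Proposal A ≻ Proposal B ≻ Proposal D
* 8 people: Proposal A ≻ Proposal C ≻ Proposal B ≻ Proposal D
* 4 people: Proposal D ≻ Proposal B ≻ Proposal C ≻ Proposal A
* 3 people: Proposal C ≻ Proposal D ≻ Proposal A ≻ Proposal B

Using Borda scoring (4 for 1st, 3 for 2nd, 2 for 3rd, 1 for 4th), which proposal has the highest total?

Proposal A: 3×2 + 4×2 + 9×3 + 8×3 + 8×4 + 4×1 + 3×2 = 107
Proposal B: 3×3 + 4×4 + 9×1 + 8×2 + 8×2 + 4×3 + 3×1 = 81
Proposal C: 3×1 + 4×1 + 9×2 + 8×4 + 8×3 + 4×2 + 3×4 = 101
Proposal D: 3×4 + 4×3 + 9×4 + 8×1 + 8×1 + 4×4 + 3×3 = 101

Proposal A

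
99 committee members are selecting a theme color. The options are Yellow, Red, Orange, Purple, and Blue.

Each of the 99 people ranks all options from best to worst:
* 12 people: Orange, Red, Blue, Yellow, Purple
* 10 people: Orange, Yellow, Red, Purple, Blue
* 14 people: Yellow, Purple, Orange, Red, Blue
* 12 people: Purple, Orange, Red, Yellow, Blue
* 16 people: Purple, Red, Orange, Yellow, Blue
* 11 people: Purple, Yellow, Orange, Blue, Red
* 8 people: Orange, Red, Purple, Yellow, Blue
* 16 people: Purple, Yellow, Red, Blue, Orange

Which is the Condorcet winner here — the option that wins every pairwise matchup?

Purple vs Yellow: 63–36
Purple vs Red: 69–30
Purple vs Orange: 69–30
Purple vs Blue: 87–12
Purple beats every other option.

Purple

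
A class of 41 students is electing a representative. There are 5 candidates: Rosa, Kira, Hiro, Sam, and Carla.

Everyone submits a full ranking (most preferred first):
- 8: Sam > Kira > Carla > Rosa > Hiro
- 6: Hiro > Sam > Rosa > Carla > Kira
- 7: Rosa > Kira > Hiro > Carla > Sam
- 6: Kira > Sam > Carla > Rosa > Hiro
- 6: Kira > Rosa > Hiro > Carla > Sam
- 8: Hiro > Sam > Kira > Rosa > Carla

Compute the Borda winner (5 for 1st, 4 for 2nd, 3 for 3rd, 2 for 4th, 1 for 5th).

Kira

Rosa: 8×2 + 6×3 + 7×5 + 6×2 + 6×4 + 8×2 = 121
Kira: 8×4 + 6×1 + 7×4 + 6×5 + 6×5 + 8×3 = 150
Hiro: 8×1 + 6×5 + 7×3 + 6×1 + 6×3 + 8×5 = 123
Sam: 8×5 + 6×4 + 7×1 + 6×4 + 6×1 + 8×4 = 133
Carla: 8×3 + 6×2 + 7×2 + 6×3 + 6×2 + 8×1 = 88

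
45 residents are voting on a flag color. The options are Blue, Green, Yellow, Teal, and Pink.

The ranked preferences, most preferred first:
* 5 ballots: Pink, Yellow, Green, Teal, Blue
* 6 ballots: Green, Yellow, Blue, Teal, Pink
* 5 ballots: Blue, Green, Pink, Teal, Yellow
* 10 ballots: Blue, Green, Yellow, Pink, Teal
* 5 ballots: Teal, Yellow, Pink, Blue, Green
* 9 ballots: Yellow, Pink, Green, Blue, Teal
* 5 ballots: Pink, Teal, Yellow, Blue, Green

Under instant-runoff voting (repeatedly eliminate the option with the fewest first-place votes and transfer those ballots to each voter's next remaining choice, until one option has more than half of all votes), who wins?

Yellow

Round 1: Blue 15, Green 6, Yellow 9, Teal 5, Pink 10. Teal eliminated.
Round 2: Blue 15, Green 6, Yellow 14, Pink 10. Green eliminated.
Round 3: Blue 15, Yellow 20, Pink 10. Pink eliminated.
Round 4: Blue 15, Yellow 30. Yellow has a majority (≥23).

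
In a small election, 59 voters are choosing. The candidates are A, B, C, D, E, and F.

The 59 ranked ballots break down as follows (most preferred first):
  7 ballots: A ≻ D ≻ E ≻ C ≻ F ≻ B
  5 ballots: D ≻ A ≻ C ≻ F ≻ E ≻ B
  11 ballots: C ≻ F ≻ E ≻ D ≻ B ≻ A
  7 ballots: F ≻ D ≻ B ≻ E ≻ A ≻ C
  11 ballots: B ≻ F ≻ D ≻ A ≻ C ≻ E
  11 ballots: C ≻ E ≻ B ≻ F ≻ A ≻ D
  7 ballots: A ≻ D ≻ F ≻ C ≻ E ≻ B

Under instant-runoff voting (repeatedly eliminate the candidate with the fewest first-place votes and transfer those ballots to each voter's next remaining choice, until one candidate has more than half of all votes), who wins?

A

Round 1: A 14, B 11, C 22, D 5, E 0, F 7. E eliminated.
Round 2: A 14, B 11, C 22, D 5, F 7. D eliminated.
Round 3: A 19, B 11, C 22, F 7. F eliminated.
Round 4: A 19, B 18, C 22. B eliminated.
Round 5: A 37, C 22. A has a majority (≥30).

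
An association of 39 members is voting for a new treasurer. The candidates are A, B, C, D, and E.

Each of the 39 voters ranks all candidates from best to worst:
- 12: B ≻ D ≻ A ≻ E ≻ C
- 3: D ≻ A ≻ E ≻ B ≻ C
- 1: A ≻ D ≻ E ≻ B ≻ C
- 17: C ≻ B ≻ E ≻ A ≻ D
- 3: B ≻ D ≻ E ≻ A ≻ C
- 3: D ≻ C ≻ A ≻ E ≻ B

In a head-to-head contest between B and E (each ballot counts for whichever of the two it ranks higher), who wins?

B

B is ranked above E on 32 ballots; E above B on 7.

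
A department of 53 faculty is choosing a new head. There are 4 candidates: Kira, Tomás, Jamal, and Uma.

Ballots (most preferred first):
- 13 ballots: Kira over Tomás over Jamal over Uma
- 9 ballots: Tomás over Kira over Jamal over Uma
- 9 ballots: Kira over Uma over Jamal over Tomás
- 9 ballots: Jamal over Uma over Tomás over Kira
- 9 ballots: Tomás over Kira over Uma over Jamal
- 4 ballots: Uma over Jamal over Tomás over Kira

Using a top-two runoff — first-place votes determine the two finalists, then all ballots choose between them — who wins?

Round 1 first-place votes: Kira 22, Tomás 18, Jamal 9, Uma 4. Kira and Tomás advance.
Runoff: Kira is ranked above Tomás on 22 ballots, Tomás above Kira on 31.

Tomás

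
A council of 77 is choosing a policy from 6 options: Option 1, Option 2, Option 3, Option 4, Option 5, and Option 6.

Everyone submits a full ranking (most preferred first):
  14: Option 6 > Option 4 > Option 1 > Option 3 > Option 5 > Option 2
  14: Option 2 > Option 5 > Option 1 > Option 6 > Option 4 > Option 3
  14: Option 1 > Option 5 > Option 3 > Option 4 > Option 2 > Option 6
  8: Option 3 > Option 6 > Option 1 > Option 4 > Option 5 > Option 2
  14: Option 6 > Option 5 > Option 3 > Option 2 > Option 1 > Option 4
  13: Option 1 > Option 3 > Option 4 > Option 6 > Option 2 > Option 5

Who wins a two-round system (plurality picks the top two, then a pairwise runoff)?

Round 1 first-place votes: Option 1 27, Option 2 14, Option 3 8, Option 4 0, Option 5 0, Option 6 28. Option 6 and Option 1 advance.
Runoff: Option 6 is ranked above Option 1 on 36 ballots, Option 1 above Option 6 on 41.

Option 1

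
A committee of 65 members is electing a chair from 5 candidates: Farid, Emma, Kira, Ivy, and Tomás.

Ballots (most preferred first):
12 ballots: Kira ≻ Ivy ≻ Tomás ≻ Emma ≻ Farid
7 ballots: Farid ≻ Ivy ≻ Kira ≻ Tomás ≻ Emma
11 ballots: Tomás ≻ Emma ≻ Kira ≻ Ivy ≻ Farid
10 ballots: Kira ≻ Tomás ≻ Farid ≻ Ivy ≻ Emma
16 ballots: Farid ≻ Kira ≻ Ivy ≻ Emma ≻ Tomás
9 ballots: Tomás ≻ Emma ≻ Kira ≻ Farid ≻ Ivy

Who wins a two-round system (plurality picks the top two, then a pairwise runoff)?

Kira

Round 1 first-place votes: Farid 23, Emma 0, Kira 22, Ivy 0, Tomás 20. Farid and Kira advance.
Runoff: Farid is ranked above Kira on 23 ballots, Kira above Farid on 42.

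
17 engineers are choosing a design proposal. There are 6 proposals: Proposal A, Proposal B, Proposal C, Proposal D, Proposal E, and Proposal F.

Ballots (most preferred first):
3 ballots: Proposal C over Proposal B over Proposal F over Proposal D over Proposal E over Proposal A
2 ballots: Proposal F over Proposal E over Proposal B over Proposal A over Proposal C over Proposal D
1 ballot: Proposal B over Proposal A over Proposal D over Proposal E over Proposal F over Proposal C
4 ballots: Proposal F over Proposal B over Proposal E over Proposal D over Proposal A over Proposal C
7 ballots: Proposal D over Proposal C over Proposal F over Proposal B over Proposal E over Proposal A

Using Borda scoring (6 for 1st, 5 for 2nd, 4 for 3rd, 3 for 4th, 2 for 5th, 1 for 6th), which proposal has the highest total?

Proposal F

Proposal A: 3×1 + 2×3 + 1×5 + 4×2 + 7×1 = 29
Proposal B: 3×5 + 2×4 + 1×6 + 4×5 + 7×3 = 70
Proposal C: 3×6 + 2×2 + 1×1 + 4×1 + 7×5 = 62
Proposal D: 3×3 + 2×1 + 1×4 + 4×3 + 7×6 = 69
Proposal E: 3×2 + 2×5 + 1×3 + 4×4 + 7×2 = 49
Proposal F: 3×4 + 2×6 + 1×2 + 4×6 + 7×4 = 78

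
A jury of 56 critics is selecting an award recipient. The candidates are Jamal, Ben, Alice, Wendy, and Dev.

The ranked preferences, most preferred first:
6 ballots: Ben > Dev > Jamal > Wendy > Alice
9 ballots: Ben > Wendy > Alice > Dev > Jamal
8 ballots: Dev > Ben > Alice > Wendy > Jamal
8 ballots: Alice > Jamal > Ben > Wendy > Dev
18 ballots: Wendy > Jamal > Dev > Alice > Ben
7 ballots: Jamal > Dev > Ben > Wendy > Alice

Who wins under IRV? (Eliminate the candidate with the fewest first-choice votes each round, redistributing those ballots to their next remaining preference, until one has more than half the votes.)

Round 1: Jamal 7, Ben 15, Alice 8, Wendy 18, Dev 8. Jamal eliminated.
Round 2: Ben 15, Alice 8, Wendy 18, Dev 15. Alice eliminated.
Round 3: Ben 23, Wendy 18, Dev 15. Dev eliminated.
Round 4: Ben 38, Wendy 18. Ben has a majority (≥29).

Ben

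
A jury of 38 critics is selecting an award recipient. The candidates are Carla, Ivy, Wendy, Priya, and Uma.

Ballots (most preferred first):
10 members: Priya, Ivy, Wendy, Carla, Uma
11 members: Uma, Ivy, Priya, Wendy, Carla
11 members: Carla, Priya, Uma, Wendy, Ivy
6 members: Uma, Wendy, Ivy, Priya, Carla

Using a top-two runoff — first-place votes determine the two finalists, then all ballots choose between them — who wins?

Carla

Round 1 first-place votes: Carla 11, Ivy 0, Wendy 0, Priya 10, Uma 17. Uma and Carla advance.
Runoff: Uma is ranked above Carla on 17 ballots, Carla above Uma on 21.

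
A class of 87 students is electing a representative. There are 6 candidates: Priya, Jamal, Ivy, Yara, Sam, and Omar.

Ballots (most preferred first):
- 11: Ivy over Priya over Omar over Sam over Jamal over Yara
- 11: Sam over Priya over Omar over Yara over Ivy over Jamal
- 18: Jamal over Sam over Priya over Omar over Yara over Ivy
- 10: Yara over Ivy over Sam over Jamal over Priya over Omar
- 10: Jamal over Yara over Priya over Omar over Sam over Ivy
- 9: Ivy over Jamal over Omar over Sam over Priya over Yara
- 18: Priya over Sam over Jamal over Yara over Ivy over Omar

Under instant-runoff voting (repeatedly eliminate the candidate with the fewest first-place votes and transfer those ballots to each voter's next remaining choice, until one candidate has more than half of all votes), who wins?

Priya

Round 1: Priya 18, Jamal 28, Ivy 20, Yara 10, Sam 11, Omar 0. Omar eliminated.
Round 2: Priya 18, Jamal 28, Ivy 20, Yara 10, Sam 11. Yara eliminated.
Round 3: Priya 18, Jamal 28, Ivy 30, Sam 11. Sam eliminated.
Round 4: Priya 29, Jamal 28, Ivy 30. Jamal eliminated.
Round 5: Priya 57, Ivy 30. Priya has a majority (≥44).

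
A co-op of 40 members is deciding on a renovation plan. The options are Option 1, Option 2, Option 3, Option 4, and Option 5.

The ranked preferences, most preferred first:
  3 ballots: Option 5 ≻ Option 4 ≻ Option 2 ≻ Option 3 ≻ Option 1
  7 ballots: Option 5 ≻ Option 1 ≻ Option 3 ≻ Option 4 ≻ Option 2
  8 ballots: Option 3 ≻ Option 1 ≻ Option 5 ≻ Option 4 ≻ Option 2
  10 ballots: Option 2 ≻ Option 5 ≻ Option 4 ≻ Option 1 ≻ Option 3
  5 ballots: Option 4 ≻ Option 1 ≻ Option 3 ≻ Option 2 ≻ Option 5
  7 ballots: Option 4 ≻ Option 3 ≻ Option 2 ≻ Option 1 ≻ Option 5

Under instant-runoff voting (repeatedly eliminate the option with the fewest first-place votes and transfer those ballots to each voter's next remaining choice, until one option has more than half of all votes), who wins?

Round 1: Option 1 0, Option 2 10, Option 3 8, Option 4 12, Option 5 10. Option 1 eliminated.
Round 2: Option 2 10, Option 3 8, Option 4 12, Option 5 10. Option 3 eliminated.
Round 3: Option 2 10, Option 4 12, Option 5 18. Option 2 eliminated.
Round 4: Option 4 12, Option 5 28. Option 5 has a majority (≥21).

Option 5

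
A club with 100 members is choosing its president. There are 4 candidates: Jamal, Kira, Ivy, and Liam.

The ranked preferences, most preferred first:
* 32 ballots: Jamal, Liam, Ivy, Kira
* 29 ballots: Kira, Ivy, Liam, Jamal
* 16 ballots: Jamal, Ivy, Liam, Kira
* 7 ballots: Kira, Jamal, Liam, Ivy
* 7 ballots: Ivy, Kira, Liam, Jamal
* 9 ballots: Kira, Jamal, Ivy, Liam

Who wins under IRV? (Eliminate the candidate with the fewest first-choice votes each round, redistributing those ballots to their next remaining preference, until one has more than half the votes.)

Kira

Round 1: Jamal 48, Kira 45, Ivy 7, Liam 0. Liam eliminated.
Round 2: Jamal 48, Kira 45, Ivy 7. Ivy eliminated.
Round 3: Jamal 48, Kira 52. Kira has a majority (≥51).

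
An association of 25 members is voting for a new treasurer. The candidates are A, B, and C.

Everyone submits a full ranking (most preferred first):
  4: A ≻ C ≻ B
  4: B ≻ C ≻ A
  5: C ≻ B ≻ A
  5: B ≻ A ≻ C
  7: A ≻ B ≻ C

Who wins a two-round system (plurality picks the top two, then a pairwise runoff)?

Round 1 first-place votes: A 11, B 9, C 5. A and B advance.
Runoff: A is ranked above B on 11 ballots, B above A on 14.

B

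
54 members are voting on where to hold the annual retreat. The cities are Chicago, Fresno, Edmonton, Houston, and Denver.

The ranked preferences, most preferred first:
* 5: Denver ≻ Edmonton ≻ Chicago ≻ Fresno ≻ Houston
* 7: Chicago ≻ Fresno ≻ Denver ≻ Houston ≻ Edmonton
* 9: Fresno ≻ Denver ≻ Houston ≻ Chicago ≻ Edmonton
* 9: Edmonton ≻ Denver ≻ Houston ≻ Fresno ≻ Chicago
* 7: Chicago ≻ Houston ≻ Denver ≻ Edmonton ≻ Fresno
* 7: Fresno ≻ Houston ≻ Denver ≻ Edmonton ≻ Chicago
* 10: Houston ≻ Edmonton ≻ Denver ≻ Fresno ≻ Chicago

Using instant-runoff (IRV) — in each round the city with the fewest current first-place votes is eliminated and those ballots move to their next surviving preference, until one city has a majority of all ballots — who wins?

Round 1: Chicago 14, Fresno 16, Edmonton 9, Houston 10, Denver 5. Denver eliminated.
Round 2: Chicago 14, Fresno 16, Edmonton 14, Houston 10. Houston eliminated.
Round 3: Chicago 14, Fresno 16, Edmonton 24. Chicago eliminated.
Round 4: Fresno 23, Edmonton 31. Edmonton has a majority (≥28).

Edmonton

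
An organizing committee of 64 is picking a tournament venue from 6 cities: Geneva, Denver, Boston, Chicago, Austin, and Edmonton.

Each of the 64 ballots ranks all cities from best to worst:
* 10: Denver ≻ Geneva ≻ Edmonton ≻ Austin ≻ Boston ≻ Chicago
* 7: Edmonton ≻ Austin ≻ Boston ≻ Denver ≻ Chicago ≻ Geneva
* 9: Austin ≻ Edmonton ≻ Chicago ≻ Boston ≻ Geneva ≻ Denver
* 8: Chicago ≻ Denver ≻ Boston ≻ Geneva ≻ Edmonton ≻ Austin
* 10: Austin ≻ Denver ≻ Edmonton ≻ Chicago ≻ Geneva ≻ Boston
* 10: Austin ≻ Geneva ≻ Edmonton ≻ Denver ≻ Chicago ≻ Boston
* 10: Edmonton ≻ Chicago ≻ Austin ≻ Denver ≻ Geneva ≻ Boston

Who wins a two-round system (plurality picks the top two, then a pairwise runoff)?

Edmonton

Round 1 first-place votes: Geneva 0, Denver 10, Boston 0, Chicago 8, Austin 29, Edmonton 17. Austin and Edmonton advance.
Runoff: Austin is ranked above Edmonton on 29 ballots, Edmonton above Austin on 35.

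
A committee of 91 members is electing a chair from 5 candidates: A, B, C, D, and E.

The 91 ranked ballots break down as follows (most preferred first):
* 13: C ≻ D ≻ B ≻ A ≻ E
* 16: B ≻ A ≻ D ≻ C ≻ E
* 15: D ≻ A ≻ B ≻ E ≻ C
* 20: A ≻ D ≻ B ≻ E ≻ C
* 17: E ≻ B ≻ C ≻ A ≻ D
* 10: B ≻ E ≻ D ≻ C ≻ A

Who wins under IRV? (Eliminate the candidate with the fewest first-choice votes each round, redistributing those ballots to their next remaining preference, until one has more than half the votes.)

Round 1: A 20, B 26, C 13, D 15, E 17. C eliminated.
Round 2: A 20, B 26, D 28, E 17. E eliminated.
Round 3: A 20, B 43, D 28. A eliminated.
Round 4: B 43, D 48. D has a majority (≥46).

D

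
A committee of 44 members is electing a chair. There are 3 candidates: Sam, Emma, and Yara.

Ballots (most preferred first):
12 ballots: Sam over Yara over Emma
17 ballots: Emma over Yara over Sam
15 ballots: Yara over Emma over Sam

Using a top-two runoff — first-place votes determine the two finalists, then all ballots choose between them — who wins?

Round 1 first-place votes: Sam 12, Emma 17, Yara 15. Emma and Yara advance.
Runoff: Emma is ranked above Yara on 17 ballots, Yara above Emma on 27.

Yara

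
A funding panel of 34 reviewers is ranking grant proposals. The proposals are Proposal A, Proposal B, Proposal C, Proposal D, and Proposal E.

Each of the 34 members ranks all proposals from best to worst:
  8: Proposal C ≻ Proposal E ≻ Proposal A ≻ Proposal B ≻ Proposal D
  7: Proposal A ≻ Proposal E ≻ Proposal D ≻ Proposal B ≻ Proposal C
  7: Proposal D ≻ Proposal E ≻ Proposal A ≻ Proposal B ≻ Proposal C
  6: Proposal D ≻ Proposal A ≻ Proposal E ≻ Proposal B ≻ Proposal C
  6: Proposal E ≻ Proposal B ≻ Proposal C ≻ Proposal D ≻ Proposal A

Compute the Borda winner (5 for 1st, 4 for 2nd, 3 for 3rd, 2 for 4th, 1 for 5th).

Proposal A: 8×3 + 7×5 + 7×3 + 6×4 + 6×1 = 110
Proposal B: 8×2 + 7×2 + 7×2 + 6×2 + 6×4 = 80
Proposal C: 8×5 + 7×1 + 7×1 + 6×1 + 6×3 = 78
Proposal D: 8×1 + 7×3 + 7×5 + 6×5 + 6×2 = 106
Proposal E: 8×4 + 7×4 + 7×4 + 6×3 + 6×5 = 136

Proposal E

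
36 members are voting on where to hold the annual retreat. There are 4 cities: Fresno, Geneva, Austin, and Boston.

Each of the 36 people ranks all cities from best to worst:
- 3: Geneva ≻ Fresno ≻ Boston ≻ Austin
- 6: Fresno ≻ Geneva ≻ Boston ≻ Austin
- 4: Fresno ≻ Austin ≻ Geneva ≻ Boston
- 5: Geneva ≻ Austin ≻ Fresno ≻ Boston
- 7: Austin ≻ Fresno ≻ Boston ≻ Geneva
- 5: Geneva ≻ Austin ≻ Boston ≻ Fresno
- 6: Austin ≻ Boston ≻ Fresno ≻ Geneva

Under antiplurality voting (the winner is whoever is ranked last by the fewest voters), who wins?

Fresno

Last-place votes: Fresno 5, Geneva 13, Austin 9, Boston 9.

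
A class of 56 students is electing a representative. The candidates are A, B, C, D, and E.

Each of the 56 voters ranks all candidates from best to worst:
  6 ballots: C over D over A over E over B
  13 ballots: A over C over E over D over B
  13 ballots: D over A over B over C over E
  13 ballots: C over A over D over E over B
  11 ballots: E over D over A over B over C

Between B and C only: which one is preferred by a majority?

B is ranked above C on 24 ballots; C above B on 32.

C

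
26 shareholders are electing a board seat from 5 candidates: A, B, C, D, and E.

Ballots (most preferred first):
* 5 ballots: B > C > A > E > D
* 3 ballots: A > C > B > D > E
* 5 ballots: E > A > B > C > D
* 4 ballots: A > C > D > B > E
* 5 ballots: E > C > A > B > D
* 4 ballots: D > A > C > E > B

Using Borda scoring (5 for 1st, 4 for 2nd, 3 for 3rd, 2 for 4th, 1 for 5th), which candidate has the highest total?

A

A: 5×3 + 3×5 + 5×4 + 4×5 + 5×3 + 4×4 = 101
B: 5×5 + 3×3 + 5×3 + 4×2 + 5×2 + 4×1 = 71
C: 5×4 + 3×4 + 5×2 + 4×4 + 5×4 + 4×3 = 90
D: 5×1 + 3×2 + 5×1 + 4×3 + 5×1 + 4×5 = 53
E: 5×2 + 3×1 + 5×5 + 4×1 + 5×5 + 4×2 = 75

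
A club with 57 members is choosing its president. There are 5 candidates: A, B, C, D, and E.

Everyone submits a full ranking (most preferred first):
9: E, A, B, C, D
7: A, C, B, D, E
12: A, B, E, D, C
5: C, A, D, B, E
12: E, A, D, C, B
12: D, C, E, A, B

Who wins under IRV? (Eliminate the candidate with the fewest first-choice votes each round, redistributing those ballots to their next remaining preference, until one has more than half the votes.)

E

Round 1: A 19, B 0, C 5, D 12, E 21. B eliminated.
Round 2: A 19, C 5, D 12, E 21. C eliminated.
Round 3: A 24, D 12, E 21. D eliminated.
Round 4: A 24, E 33. E has a majority (≥29).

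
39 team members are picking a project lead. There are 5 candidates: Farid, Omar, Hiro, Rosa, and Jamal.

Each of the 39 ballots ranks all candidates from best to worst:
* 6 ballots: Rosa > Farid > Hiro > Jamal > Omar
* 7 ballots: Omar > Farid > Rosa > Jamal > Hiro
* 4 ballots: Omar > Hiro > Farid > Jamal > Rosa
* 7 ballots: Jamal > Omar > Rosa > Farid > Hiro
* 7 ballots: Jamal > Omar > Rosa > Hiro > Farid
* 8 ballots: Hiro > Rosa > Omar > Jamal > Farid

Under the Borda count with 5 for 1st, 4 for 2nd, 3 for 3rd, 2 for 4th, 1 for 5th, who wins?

Farid: 6×4 + 7×4 + 4×3 + 7×2 + 7×1 + 8×1 = 93
Omar: 6×1 + 7×5 + 4×5 + 7×4 + 7×4 + 8×3 = 141
Hiro: 6×3 + 7×1 + 4×4 + 7×1 + 7×2 + 8×5 = 102
Rosa: 6×5 + 7×3 + 4×1 + 7×3 + 7×3 + 8×4 = 129
Jamal: 6×2 + 7×2 + 4×2 + 7×5 + 7×5 + 8×2 = 120

Omar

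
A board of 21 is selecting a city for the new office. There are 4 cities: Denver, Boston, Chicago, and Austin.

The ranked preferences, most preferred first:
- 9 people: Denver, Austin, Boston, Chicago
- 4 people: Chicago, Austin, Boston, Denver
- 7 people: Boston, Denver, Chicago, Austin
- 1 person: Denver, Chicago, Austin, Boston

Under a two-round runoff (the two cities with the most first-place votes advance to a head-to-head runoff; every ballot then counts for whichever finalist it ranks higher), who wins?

Boston

Round 1 first-place votes: Denver 10, Boston 7, Chicago 4, Austin 0. Denver and Boston advance.
Runoff: Denver is ranked above Boston on 10 ballots, Boston above Denver on 11.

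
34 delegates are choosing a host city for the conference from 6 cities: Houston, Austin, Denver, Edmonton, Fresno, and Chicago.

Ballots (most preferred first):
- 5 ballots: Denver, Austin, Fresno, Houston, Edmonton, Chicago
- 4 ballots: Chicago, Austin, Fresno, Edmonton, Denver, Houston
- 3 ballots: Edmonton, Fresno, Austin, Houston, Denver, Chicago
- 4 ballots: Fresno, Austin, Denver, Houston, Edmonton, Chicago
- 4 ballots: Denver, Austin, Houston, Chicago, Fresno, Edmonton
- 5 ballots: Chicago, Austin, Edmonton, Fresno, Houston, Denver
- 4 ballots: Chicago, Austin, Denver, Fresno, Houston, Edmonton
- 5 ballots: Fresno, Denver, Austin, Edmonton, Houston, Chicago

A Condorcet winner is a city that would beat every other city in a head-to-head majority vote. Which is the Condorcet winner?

Austin vs Houston: 34–0
Austin vs Denver: 20–14
Austin vs Edmonton: 31–3
Austin vs Fresno: 22–12
Austin vs Chicago: 21–13
Austin beats every other city.

Austin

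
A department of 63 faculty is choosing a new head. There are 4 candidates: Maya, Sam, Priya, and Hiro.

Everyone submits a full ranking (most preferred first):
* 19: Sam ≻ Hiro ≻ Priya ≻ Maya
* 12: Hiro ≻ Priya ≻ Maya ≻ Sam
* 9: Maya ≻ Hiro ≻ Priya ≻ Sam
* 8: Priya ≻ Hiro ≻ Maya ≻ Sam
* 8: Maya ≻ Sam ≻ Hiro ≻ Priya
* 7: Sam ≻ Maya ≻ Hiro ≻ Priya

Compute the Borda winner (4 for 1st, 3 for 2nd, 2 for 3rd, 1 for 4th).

Hiro

Maya: 19×1 + 12×2 + 9×4 + 8×2 + 8×4 + 7×3 = 148
Sam: 19×4 + 12×1 + 9×1 + 8×1 + 8×3 + 7×4 = 157
Priya: 19×2 + 12×3 + 9×2 + 8×4 + 8×1 + 7×1 = 139
Hiro: 19×3 + 12×4 + 9×3 + 8×3 + 8×2 + 7×2 = 186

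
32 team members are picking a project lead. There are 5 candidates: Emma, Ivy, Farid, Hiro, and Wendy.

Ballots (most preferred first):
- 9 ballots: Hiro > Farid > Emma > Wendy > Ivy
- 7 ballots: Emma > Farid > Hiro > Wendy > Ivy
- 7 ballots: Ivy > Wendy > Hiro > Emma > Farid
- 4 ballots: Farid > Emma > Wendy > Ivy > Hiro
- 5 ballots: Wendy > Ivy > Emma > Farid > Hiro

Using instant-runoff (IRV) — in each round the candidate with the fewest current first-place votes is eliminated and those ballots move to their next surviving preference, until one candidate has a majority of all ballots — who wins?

Emma

Round 1: Emma 7, Ivy 7, Farid 4, Hiro 9, Wendy 5. Farid eliminated.
Round 2: Emma 11, Ivy 7, Hiro 9, Wendy 5. Wendy eliminated.
Round 3: Emma 11, Ivy 12, Hiro 9. Hiro eliminated.
Round 4: Emma 20, Ivy 12. Emma has a majority (≥17).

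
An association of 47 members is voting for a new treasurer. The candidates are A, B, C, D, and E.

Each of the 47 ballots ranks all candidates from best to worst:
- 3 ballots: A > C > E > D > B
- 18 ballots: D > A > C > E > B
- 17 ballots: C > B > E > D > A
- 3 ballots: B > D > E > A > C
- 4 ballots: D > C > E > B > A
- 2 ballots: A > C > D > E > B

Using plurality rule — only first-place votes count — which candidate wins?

D

First-place votes: A 5, B 3, C 17, D 22, E 0.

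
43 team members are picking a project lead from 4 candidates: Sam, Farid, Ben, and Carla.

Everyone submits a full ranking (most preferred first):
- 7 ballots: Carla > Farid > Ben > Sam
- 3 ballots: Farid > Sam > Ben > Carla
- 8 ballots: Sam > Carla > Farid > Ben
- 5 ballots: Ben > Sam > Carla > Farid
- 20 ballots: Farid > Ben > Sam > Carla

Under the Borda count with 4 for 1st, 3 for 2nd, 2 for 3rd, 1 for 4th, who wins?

Farid

Sam: 7×1 + 3×3 + 8×4 + 5×3 + 20×2 = 103
Farid: 7×3 + 3×4 + 8×2 + 5×1 + 20×4 = 134
Ben: 7×2 + 3×2 + 8×1 + 5×4 + 20×3 = 108
Carla: 7×4 + 3×1 + 8×3 + 5×2 + 20×1 = 85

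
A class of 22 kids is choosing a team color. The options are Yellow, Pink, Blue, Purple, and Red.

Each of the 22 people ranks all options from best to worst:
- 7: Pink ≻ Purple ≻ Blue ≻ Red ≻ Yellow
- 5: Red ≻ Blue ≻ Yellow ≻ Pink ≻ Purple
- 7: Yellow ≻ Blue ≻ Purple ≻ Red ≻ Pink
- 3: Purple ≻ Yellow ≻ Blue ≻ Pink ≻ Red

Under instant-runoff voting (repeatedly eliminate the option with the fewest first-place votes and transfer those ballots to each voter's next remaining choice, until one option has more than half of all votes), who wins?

Round 1: Yellow 7, Pink 7, Blue 0, Purple 3, Red 5. Blue eliminated.
Round 2: Yellow 7, Pink 7, Purple 3, Red 5. Purple eliminated.
Round 3: Yellow 10, Pink 7, Red 5. Red eliminated.
Round 4: Yellow 15, Pink 7. Yellow has a majority (≥12).

Yellow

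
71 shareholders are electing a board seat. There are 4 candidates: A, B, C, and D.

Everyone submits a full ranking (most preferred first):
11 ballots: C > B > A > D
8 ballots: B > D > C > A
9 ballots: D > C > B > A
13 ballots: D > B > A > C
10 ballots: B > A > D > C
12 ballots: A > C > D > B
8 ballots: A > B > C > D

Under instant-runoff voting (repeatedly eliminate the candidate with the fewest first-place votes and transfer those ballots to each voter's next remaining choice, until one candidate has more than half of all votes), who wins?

Round 1: A 20, B 18, C 11, D 22. C eliminated.
Round 2: A 20, B 29, D 22. A eliminated.
Round 3: B 37, D 34. B has a majority (≥36).

B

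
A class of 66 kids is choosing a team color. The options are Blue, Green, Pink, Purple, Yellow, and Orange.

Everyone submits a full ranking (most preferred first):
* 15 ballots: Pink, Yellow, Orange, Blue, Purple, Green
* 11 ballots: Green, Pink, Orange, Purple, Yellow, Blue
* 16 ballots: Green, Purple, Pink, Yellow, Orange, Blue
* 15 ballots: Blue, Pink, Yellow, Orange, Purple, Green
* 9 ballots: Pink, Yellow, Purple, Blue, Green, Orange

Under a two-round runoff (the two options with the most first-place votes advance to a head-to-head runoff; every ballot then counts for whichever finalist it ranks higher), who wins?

Round 1 first-place votes: Blue 15, Green 27, Pink 24, Purple 0, Yellow 0, Orange 0. Green and Pink advance.
Runoff: Green is ranked above Pink on 27 ballots, Pink above Green on 39.

Pink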